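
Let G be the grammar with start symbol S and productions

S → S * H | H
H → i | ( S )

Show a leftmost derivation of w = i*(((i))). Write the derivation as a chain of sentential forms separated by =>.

S => S*H   [S → S * H]
S*H => H*H   [S → H]
H*H => i*H   [H → i]
i*H => i*(S)   [H → ( S )]
i*(S) => i*(H)   [S → H]
i*(H) => i*((S))   [H → ( S )]
i*((S)) => i*((H))   [S → H]
i*((H)) => i*(((S)))   [H → ( S )]
i*(((S))) => i*(((H)))   [S → H]
i*(((H))) => i*(((i)))   [H → i]

S => S*H => H*H => i*H => i*(S) => i*(H) => i*((S)) => i*((H)) => i*(((S))) => i*(((H))) => i*(((i)))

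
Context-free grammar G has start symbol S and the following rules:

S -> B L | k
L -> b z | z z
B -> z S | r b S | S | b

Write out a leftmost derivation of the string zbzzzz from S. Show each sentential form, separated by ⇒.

S ⇒ BL   [S -> B L]
BL ⇒ zSL   [B -> z S]
zSL ⇒ zBLL   [S -> B L]
zBLL ⇒ zbLL   [B -> b]
zbLL ⇒ zbzzL   [L -> z z]
zbzzL ⇒ zbzzzz   [L -> z z]

S ⇒ BL ⇒ zSL ⇒ zBLL ⇒ zbLL ⇒ zbzzL ⇒ zbzzzz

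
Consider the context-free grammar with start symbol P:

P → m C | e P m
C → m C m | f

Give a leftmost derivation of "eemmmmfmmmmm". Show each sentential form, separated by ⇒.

P ⇒ ePm   [P → e P m]
ePm ⇒ eePmm   [P → e P m]
eePmm ⇒ eemCmm   [P → m C]
eemCmm ⇒ eemmCmmm   [C → m C m]
eemmCmmm ⇒ eemmmCmmmm   [C → m C m]
eemmmCmmmm ⇒ eemmmmCmmmmm   [C → m C m]
eemmmmCmmmmm ⇒ eemmmmfmmmmm   [C → f]

P ⇒ ePm ⇒ eePmm ⇒ eemCmm ⇒ eemmCmmm ⇒ eemmmCmmmm ⇒ eemmmmCmmmmm ⇒ eemmmmfmmmmm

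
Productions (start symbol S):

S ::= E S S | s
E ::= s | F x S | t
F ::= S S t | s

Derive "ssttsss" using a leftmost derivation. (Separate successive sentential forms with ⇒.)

S ⇒ ESS ⇒ sSS ⇒ ssS ⇒ ssESS ⇒ sstSS ⇒ sstESSS ⇒ ssttSSS ⇒ ssttsSS ⇒ ssttssS ⇒ ssttsss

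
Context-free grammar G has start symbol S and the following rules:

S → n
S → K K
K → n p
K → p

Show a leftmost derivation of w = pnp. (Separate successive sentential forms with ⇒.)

S⇒KK⇒pK⇒pnp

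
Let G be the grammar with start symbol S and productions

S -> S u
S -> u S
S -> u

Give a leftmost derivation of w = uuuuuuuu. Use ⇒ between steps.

S ⇒ uS   [S -> u S]
uS ⇒ uuS   [S -> u S]
uuS ⇒ uuuS   [S -> u S]
uuuS ⇒ uuuuS   [S -> u S]
uuuuS ⇒ uuuuSu   [S -> S u]
uuuuSu ⇒ uuuuSuu   [S -> S u]
uuuuSuu ⇒ uuuuuSuu   [S -> u S]
uuuuuSuu ⇒ uuuuuuuu   [S -> u]

S ⇒ uS ⇒ uuS ⇒ uuuS ⇒ uuuuS ⇒ uuuuSu ⇒ uuuuSuu ⇒ uuuuuSuu ⇒ uuuuuuuu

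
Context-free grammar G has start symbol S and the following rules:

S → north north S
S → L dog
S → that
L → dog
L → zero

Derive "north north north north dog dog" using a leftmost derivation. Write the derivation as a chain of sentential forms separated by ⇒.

S ⇒ north north S   [S → north north S]
north north S ⇒ north north north north S   [S → north north S]
north north north north S ⇒ north north north north L dog   [S → L dog]
north north north north L dog ⇒ north north north north dog dog   [L → dog]

S ⇒ north north S ⇒ north north north north S ⇒ north north north north L dog ⇒ north north north north dog dog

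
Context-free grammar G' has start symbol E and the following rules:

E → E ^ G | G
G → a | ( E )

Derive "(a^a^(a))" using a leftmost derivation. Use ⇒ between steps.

E ⇒ G ⇒ (E) ⇒ (E^G) ⇒ (E^G^G) ⇒ (G^G^G) ⇒ (a^G^G) ⇒ (a^a^G) ⇒ (a^a^(E)) ⇒ (a^a^(G)) ⇒ (a^a^(a))

E ⇒ G   [E → G]
G ⇒ (E)   [G → ( E )]
(E) ⇒ (E^G)   [E → E ^ G]
(E^G) ⇒ (E^G^G)   [E → E ^ G]
(E^G^G) ⇒ (G^G^G)   [E → G]
(G^G^G) ⇒ (a^G^G)   [G → a]
(a^G^G) ⇒ (a^a^G)   [G → a]
(a^a^G) ⇒ (a^a^(E))   [G → ( E )]
(a^a^(E)) ⇒ (a^a^(G))   [E → G]
(a^a^(G)) ⇒ (a^a^(a))   [G → a]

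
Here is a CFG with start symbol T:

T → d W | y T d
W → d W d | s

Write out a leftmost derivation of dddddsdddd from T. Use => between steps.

T => dW   [T → d W]
dW => ddWd   [W → d W d]
ddWd => dddWdd   [W → d W d]
dddWdd => ddddWddd   [W → d W d]
ddddWddd => dddddWdddd   [W → d W d]
dddddWdddd => dddddsdddd   [W → s]

T=>dW=>ddWd=>dddWdd=>ddddWddd=>dddddWdddd=>dddddsdddd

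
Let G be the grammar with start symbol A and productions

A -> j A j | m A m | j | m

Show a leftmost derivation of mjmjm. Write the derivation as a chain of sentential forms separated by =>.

A => mAm   [A -> m A m]
mAm => mjAjm   [A -> j A j]
mjAjm => mjmjm   [A -> m]

A => mAm => mjAjm => mjmjm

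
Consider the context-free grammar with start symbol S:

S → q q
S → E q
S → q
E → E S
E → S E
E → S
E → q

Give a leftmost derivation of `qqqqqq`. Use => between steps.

S=>Eq=>SEq=>EqEq=>SqEq=>EqqEq=>ESqqEq=>qSqqEq=>qqqqEq=>qqqqqq

S => Eq   [S → E q]
Eq => SEq   [E → S E]
SEq => EqEq   [S → E q]
EqEq => SqEq   [E → S]
SqEq => EqqEq   [S → E q]
EqqEq => ESqqEq   [E → E S]
ESqqEq => qSqqEq   [E → q]
qSqqEq => qqqqEq   [S → q]
qqqqEq => qqqqqq   [E → q]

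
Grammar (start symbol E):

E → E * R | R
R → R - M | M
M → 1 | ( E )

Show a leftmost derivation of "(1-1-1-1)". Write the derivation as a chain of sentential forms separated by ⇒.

E ⇒ R ⇒ M ⇒ (E) ⇒ (R) ⇒ (R-M) ⇒ (R-M-M) ⇒ (R-M-M-M) ⇒ (M-M-M-M) ⇒ (1-M-M-M) ⇒ (1-1-M-M) ⇒ (1-1-1-M) ⇒ (1-1-1-1)

E ⇒ R   [E → R]
R ⇒ M   [R → M]
M ⇒ (E)   [M → ( E )]
(E) ⇒ (R)   [E → R]
(R) ⇒ (R-M)   [R → R - M]
(R-M) ⇒ (R-M-M)   [R → R - M]
(R-M-M) ⇒ (R-M-M-M)   [R → R - M]
(R-M-M-M) ⇒ (M-M-M-M)   [R → M]
(M-M-M-M) ⇒ (1-M-M-M)   [M → 1]
(1-M-M-M) ⇒ (1-1-M-M)   [M → 1]
(1-1-M-M) ⇒ (1-1-1-M)   [M → 1]
(1-1-1-M) ⇒ (1-1-1-1)   [M → 1]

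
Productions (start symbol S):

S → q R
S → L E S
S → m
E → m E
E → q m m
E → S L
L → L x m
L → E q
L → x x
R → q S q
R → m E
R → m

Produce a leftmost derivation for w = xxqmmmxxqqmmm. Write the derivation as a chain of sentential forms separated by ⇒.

S ⇒ LES   [S → L E S]
LES ⇒ EqES   [L → E q]
EqES ⇒ SLqES   [E → S L]
SLqES ⇒ LESLqES   [S → L E S]
LESLqES ⇒ xxESLqES   [L → x x]
xxESLqES ⇒ xxqmmSLqES   [E → q m m]
xxqmmSLqES ⇒ xxqmmmLqES   [S → m]
xxqmmmLqES ⇒ xxqmmmxxqES   [L → x x]
xxqmmmxxqES ⇒ xxqmmmxxqqmmS   [E → q m m]
xxqmmmxxqqmmS ⇒ xxqmmmxxqqmmm   [S → m]

S⇒LES⇒EqES⇒SLqES⇒LESLqES⇒xxESLqES⇒xxqmmSLqES⇒xxqmmmLqES⇒xxqmmmxxqES⇒xxqmmmxxqqmmS⇒xxqmmmxxqqmmm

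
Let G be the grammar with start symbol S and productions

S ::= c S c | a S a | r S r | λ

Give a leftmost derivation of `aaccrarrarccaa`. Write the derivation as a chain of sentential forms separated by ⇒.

S ⇒ aSa   [S ::= a S a]
aSa ⇒ aaSaa   [S ::= a S a]
aaSaa ⇒ aacScaa   [S ::= c S c]
aacScaa ⇒ aaccSccaa   [S ::= c S c]
aaccSccaa ⇒ aaccrSrccaa   [S ::= r S r]
aaccrSrccaa ⇒ aaccraSarccaa   [S ::= a S a]
aaccraSarccaa ⇒ aaccrarSrarccaa   [S ::= r S r]
aaccrarSrarccaa ⇒ aaccrarrarccaa   [S ::= λ]

S ⇒ aSa ⇒ aaSaa ⇒ aacScaa ⇒ aaccSccaa ⇒ aaccrSrccaa ⇒ aaccraSarccaa ⇒ aaccrarSrarccaa ⇒ aaccrarrarccaa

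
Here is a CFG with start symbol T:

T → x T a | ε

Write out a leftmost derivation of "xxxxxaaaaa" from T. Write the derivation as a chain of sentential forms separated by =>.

T => xTa => xxTaa => xxxTaaa => xxxxTaaaa => xxxxxTaaaaa => xxxxxaaaaa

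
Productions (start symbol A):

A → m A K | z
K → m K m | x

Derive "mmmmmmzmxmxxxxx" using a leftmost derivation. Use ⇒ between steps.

A ⇒ mAK ⇒ mmAKK ⇒ mmmAKKK ⇒ mmmmAKKKK ⇒ mmmmmAKKKKK ⇒ mmmmmmAKKKKKK ⇒ mmmmmmzKKKKKK ⇒ mmmmmmzmKmKKKKK ⇒ mmmmmmzmxmKKKKK ⇒ mmmmmmzmxmxKKKK ⇒ mmmmmmzmxmxxKKK ⇒ mmmmmmzmxmxxxKK ⇒ mmmmmmzmxmxxxxK ⇒ mmmmmmzmxmxxxxx

A ⇒ mAK   [A → m A K]
mAK ⇒ mmAKK   [A → m A K]
mmAKK ⇒ mmmAKKK   [A → m A K]
mmmAKKK ⇒ mmmmAKKKK   [A → m A K]
mmmmAKKKK ⇒ mmmmmAKKKKK   [A → m A K]
mmmmmAKKKKK ⇒ mmmmmmAKKKKKK   [A → m A K]
mmmmmmAKKKKKK ⇒ mmmmmmzKKKKKK   [A → z]
mmmmmmzKKKKKK ⇒ mmmmmmzmKmKKKKK   [K → m K m]
mmmmmmzmKmKKKKK ⇒ mmmmmmzmxmKKKKK   [K → x]
mmmmmmzmxmKKKKK ⇒ mmmmmmzmxmxKKKK   [K → x]
mmmmmmzmxmxKKKK ⇒ mmmmmmzmxmxxKKK   [K → x]
mmmmmmzmxmxxKKK ⇒ mmmmmmzmxmxxxKK   [K → x]
mmmmmmzmxmxxxKK ⇒ mmmmmmzmxmxxxxK   [K → x]
mmmmmmzmxmxxxxK ⇒ mmmmmmzmxmxxxxx   [K → x]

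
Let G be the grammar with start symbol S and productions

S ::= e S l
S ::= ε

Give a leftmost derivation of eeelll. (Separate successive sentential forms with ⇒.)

S ⇒ eSl ⇒ eeSll ⇒ eeeSlll ⇒ eeelll

S ⇒ eSl   [S ::= e S l]
eSl ⇒ eeSll   [S ::= e S l]
eeSll ⇒ eeeSlll   [S ::= e S l]
eeeSlll ⇒ eeelll   [S ::= ε]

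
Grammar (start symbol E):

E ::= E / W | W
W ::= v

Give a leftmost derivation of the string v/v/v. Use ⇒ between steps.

E ⇒ E/W   [E ::= E / W]
E/W ⇒ E/W/W   [E ::= E / W]
E/W/W ⇒ W/W/W   [E ::= W]
W/W/W ⇒ v/W/W   [W ::= v]
v/W/W ⇒ v/v/W   [W ::= v]
v/v/W ⇒ v/v/v   [W ::= v]

E⇒E/W⇒E/W/W⇒W/W/W⇒v/W/W⇒v/v/W⇒v/v/v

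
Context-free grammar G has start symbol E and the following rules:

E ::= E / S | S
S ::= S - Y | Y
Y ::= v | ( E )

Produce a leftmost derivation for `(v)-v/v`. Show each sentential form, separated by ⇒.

E⇒E/S⇒S/S⇒S-Y/S⇒Y-Y/S⇒(E)-Y/S⇒(S)-Y/S⇒(Y)-Y/S⇒(v)-Y/S⇒(v)-v/S⇒(v)-v/Y⇒(v)-v/v

E ⇒ E/S   [E ::= E / S]
E/S ⇒ S/S   [E ::= S]
S/S ⇒ S-Y/S   [S ::= S - Y]
S-Y/S ⇒ Y-Y/S   [S ::= Y]
Y-Y/S ⇒ (E)-Y/S   [Y ::= ( E )]
(E)-Y/S ⇒ (S)-Y/S   [E ::= S]
(S)-Y/S ⇒ (Y)-Y/S   [S ::= Y]
(Y)-Y/S ⇒ (v)-Y/S   [Y ::= v]
(v)-Y/S ⇒ (v)-v/S   [Y ::= v]
(v)-v/S ⇒ (v)-v/Y   [S ::= Y]
(v)-v/Y ⇒ (v)-v/v   [Y ::= v]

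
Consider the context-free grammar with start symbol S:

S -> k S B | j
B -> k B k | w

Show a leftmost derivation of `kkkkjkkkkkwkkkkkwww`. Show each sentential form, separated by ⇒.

S ⇒ kSB   [S -> k S B]
kSB ⇒ kkSBB   [S -> k S B]
kkSBB ⇒ kkkSBBB   [S -> k S B]
kkkSBBB ⇒ kkkkSBBBB   [S -> k S B]
kkkkSBBBB ⇒ kkkkjBBBB   [S -> j]
kkkkjBBBB ⇒ kkkkjkBkBBB   [B -> k B k]
kkkkjkBkBBB ⇒ kkkkjkkBkkBBB   [B -> k B k]
kkkkjkkBkkBBB ⇒ kkkkjkkkBkkkBBB   [B -> k B k]
kkkkjkkkBkkkBBB ⇒ kkkkjkkkkBkkkkBBB   [B -> k B k]
kkkkjkkkkBkkkkBBB ⇒ kkkkjkkkkkBkkkkkBBB   [B -> k B k]
kkkkjkkkkkBkkkkkBBB ⇒ kkkkjkkkkkwkkkkkBBB   [B -> w]
kkkkjkkkkkwkkkkkBBB ⇒ kkkkjkkkkkwkkkkkwBB   [B -> w]
kkkkjkkkkkwkkkkkwBB ⇒ kkkkjkkkkkwkkkkkwwB   [B -> w]
kkkkjkkkkkwkkkkkwwB ⇒ kkkkjkkkkkwkkkkkwww   [B -> w]

S⇒kSB⇒kkSBB⇒kkkSBBB⇒kkkkSBBBB⇒kkkkjBBBB⇒kkkkjkBkBBB⇒kkkkjkkBkkBBB⇒kkkkjkkkBkkkBBB⇒kkkkjkkkkBkkkkBBB⇒kkkkjkkkkkBkkkkkBBB⇒kkkkjkkkkkwkkkkkBBB⇒kkkkjkkkkkwkkkkkwBB⇒kkkkjkkkkkwkkkkkwwB⇒kkkkjkkkkkwkkkkkwww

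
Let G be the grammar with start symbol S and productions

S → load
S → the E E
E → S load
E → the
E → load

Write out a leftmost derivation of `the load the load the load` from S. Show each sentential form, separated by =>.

S => the E E => the load E => the load S load => the load the E E load => the load the load E load => the load the load the load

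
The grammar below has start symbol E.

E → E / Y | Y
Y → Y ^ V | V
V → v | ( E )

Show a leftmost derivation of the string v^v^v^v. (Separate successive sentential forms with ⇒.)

E ⇒ Y ⇒ Y^V ⇒ Y^V^V ⇒ Y^V^V^V ⇒ V^V^V^V ⇒ v^V^V^V ⇒ v^v^V^V ⇒ v^v^v^V ⇒ v^v^v^v

E ⇒ Y   [E → Y]
Y ⇒ Y^V   [Y → Y ^ V]
Y^V ⇒ Y^V^V   [Y → Y ^ V]
Y^V^V ⇒ Y^V^V^V   [Y → Y ^ V]
Y^V^V^V ⇒ V^V^V^V   [Y → V]
V^V^V^V ⇒ v^V^V^V   [V → v]
v^V^V^V ⇒ v^v^V^V   [V → v]
v^v^V^V ⇒ v^v^v^V   [V → v]
v^v^v^V ⇒ v^v^v^v   [V → v]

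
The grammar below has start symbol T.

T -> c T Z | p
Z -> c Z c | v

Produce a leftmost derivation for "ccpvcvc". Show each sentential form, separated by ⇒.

T ⇒ cTZ ⇒ ccTZZ ⇒ ccpZZ ⇒ ccpvZ ⇒ ccpvcZc ⇒ ccpvcvc

T ⇒ cTZ   [T -> c T Z]
cTZ ⇒ ccTZZ   [T -> c T Z]
ccTZZ ⇒ ccpZZ   [T -> p]
ccpZZ ⇒ ccpvZ   [Z -> v]
ccpvZ ⇒ ccpvcZc   [Z -> c Z c]
ccpvcZc ⇒ ccpvcvc   [Z -> v]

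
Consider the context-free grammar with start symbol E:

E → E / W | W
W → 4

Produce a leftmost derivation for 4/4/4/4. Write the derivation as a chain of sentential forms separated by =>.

E=>E/W=>E/W/W=>E/W/W/W=>W/W/W/W=>4/W/W/W=>4/4/W/W=>4/4/4/W=>4/4/4/4

E => E/W   [E → E / W]
E/W => E/W/W   [E → E / W]
E/W/W => E/W/W/W   [E → E / W]
E/W/W/W => W/W/W/W   [E → W]
W/W/W/W => 4/W/W/W   [W → 4]
4/W/W/W => 4/4/W/W   [W → 4]
4/4/W/W => 4/4/4/W   [W → 4]
4/4/4/W => 4/4/4/4   [W → 4]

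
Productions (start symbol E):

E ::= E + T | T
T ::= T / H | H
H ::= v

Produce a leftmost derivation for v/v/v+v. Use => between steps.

E => E+T   [E ::= E + T]
E+T => T+T   [E ::= T]
T+T => T/H+T   [T ::= T / H]
T/H+T => T/H/H+T   [T ::= T / H]
T/H/H+T => H/H/H+T   [T ::= H]
H/H/H+T => v/H/H+T   [H ::= v]
v/H/H+T => v/v/H+T   [H ::= v]
v/v/H+T => v/v/v+T   [H ::= v]
v/v/v+T => v/v/v+H   [T ::= H]
v/v/v+H => v/v/v+v   [H ::= v]

E => E+T => T+T => T/H+T => T/H/H+T => H/H/H+T => v/H/H+T => v/v/H+T => v/v/v+T => v/v/v+H => v/v/v+v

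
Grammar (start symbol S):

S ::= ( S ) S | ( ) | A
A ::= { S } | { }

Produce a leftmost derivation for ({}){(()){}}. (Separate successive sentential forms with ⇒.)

S ⇒ (S)S   [S ::= ( S ) S]
(S)S ⇒ (A)S   [S ::= A]
(A)S ⇒ ({})S   [A ::= { }]
({})S ⇒ ({})A   [S ::= A]
({})A ⇒ ({}){S}   [A ::= { S }]
({}){S} ⇒ ({}){(S)S}   [S ::= ( S ) S]
({}){(S)S} ⇒ ({}){(())S}   [S ::= ( )]
({}){(())S} ⇒ ({}){(())A}   [S ::= A]
({}){(())A} ⇒ ({}){(()){}}   [A ::= { }]

S⇒(S)S⇒(A)S⇒({})S⇒({})A⇒({}){S}⇒({}){(S)S}⇒({}){(())S}⇒({}){(())A}⇒({}){(()){}}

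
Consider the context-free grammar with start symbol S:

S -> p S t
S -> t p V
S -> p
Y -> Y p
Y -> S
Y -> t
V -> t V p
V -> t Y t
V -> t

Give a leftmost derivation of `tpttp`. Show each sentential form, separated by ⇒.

S⇒tpV⇒tptVp⇒tpttp

S ⇒ tpV   [S -> t p V]
tpV ⇒ tptVp   [V -> t V p]
tptVp ⇒ tpttp   [V -> t]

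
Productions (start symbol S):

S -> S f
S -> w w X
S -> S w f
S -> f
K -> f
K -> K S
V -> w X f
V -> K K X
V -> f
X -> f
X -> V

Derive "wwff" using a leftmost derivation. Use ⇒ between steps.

S⇒Sf⇒wwXf⇒wwff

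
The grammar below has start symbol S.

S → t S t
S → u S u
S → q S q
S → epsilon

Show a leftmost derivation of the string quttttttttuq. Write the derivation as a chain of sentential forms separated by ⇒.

S ⇒ qSq   [S → q S q]
qSq ⇒ quSuq   [S → u S u]
quSuq ⇒ qutStuq   [S → t S t]
qutStuq ⇒ quttSttuq   [S → t S t]
quttSttuq ⇒ qutttStttuq   [S → t S t]
qutttStttuq ⇒ quttttSttttuq   [S → t S t]
quttttSttttuq ⇒ quttttttttuq   [S → epsilon]

S ⇒ qSq ⇒ quSuq ⇒ qutStuq ⇒ quttSttuq ⇒ qutttStttuq ⇒ quttttSttttuq ⇒ quttttttttuq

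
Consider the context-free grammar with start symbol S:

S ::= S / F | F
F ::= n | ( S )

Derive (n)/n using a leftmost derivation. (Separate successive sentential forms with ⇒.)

S ⇒ S/F   [S ::= S / F]
S/F ⇒ F/F   [S ::= F]
F/F ⇒ (S)/F   [F ::= ( S )]
(S)/F ⇒ (F)/F   [S ::= F]
(F)/F ⇒ (n)/F   [F ::= n]
(n)/F ⇒ (n)/n   [F ::= n]

S ⇒ S/F ⇒ F/F ⇒ (S)/F ⇒ (F)/F ⇒ (n)/F ⇒ (n)/n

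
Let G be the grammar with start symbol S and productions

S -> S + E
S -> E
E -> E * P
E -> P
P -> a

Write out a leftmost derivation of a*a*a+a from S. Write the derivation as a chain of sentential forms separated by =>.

S=>S+E=>E+E=>E*P+E=>E*P*P+E=>P*P*P+E=>a*P*P+E=>a*a*P+E=>a*a*a+E=>a*a*a+P=>a*a*a+a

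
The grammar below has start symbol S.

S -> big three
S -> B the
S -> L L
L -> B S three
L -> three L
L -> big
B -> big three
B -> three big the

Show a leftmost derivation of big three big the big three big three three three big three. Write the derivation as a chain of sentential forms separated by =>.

S => L L => big L => big B S three => big three big the S three => big three big the L L three => big three big the B S three L three => big three big the big three S three L three => big three big the big three big three three L three => big three big the big three big three three three L three => big three big the big three big three three three big three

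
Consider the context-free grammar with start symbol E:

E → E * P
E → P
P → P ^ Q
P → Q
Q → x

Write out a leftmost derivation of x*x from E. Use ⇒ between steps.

E ⇒ E*P ⇒ P*P ⇒ Q*P ⇒ x*P ⇒ x*Q ⇒ x*x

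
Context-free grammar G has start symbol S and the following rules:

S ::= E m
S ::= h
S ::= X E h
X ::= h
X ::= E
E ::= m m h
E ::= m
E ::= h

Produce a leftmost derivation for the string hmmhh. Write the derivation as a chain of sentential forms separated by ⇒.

S ⇒ XEh ⇒ EEh ⇒ hEh ⇒ hmmhh

S ⇒ XEh   [S ::= X E h]
XEh ⇒ EEh   [X ::= E]
EEh ⇒ hEh   [E ::= h]
hEh ⇒ hmmhh   [E ::= m m h]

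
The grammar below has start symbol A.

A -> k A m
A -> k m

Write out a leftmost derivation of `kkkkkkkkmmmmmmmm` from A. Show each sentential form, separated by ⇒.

A⇒kAm⇒kkAmm⇒kkkAmmm⇒kkkkAmmmm⇒kkkkkAmmmmm⇒kkkkkkAmmmmmm⇒kkkkkkkAmmmmmmm⇒kkkkkkkkmmmmmmmm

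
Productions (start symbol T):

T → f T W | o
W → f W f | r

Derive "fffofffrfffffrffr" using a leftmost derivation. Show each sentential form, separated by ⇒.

T ⇒ fTW ⇒ ffTWW ⇒ fffTWWW ⇒ fffoWWW ⇒ fffofWfWW ⇒ fffoffWffWW ⇒ fffofffWfffWW ⇒ fffofffrfffWW ⇒ fffofffrffffWfW ⇒ fffofffrfffffWffW ⇒ fffofffrfffffrffW ⇒ fffofffrfffffrffr

T ⇒ fTW   [T → f T W]
fTW ⇒ ffTWW   [T → f T W]
ffTWW ⇒ fffTWWW   [T → f T W]
fffTWWW ⇒ fffoWWW   [T → o]
fffoWWW ⇒ fffofWfWW   [W → f W f]
fffofWfWW ⇒ fffoffWffWW   [W → f W f]
fffoffWffWW ⇒ fffofffWfffWW   [W → f W f]
fffofffWfffWW ⇒ fffofffrfffWW   [W → r]
fffofffrfffWW ⇒ fffofffrffffWfW   [W → f W f]
fffofffrffffWfW ⇒ fffofffrfffffWffW   [W → f W f]
fffofffrfffffWffW ⇒ fffofffrfffffrffW   [W → r]
fffofffrfffffrffW ⇒ fffofffrfffffrffr   [W → r]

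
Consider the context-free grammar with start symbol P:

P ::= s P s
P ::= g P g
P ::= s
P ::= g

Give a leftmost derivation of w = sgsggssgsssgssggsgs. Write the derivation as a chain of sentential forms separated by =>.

P => sPs   [P ::= s P s]
sPs => sgPgs   [P ::= g P g]
sgPgs => sgsPsgs   [P ::= s P s]
sgsPsgs => sgsgPgsgs   [P ::= g P g]
sgsgPgsgs => sgsggPggsgs   [P ::= g P g]
sgsggPggsgs => sgsggsPsggsgs   [P ::= s P s]
sgsggsPsggsgs => sgsggssPssggsgs   [P ::= s P s]
sgsggssPssggsgs => sgsggssgPgssggsgs   [P ::= g P g]
sgsggssgPgssggsgs => sgsggssgsPsgssggsgs   [P ::= s P s]
sgsggssgsPsgssggsgs => sgsggssgsssgssggsgs   [P ::= s]

P => sPs => sgPgs => sgsPsgs => sgsgPgsgs => sgsggPggsgs => sgsggsPsggsgs => sgsggssPssggsgs => sgsggssgPgssggsgs => sgsggssgsPsgssggsgs => sgsggssgsssgssggsgs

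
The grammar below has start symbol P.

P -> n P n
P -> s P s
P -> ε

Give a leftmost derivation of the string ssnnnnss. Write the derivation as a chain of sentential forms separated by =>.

P => sPs => ssPss => ssnPnss => ssnnPnnss => ssnnnnss

P => sPs   [P -> s P s]
sPs => ssPss   [P -> s P s]
ssPss => ssnPnss   [P -> n P n]
ssnPnss => ssnnPnnss   [P -> n P n]
ssnnPnnss => ssnnnnss   [P -> ε]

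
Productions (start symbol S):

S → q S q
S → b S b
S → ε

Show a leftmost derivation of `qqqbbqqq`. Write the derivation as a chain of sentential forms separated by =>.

S => qSq => qqSqq => qqqSqqq => qqqbSbqqq => qqqbbqqq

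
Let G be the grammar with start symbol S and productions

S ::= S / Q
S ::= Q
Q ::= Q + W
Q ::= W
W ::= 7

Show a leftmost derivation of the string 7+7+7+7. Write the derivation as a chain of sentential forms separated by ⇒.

S⇒Q⇒Q+W⇒Q+W+W⇒Q+W+W+W⇒W+W+W+W⇒7+W+W+W⇒7+7+W+W⇒7+7+7+W⇒7+7+7+7

S ⇒ Q   [S ::= Q]
Q ⇒ Q+W   [Q ::= Q + W]
Q+W ⇒ Q+W+W   [Q ::= Q + W]
Q+W+W ⇒ Q+W+W+W   [Q ::= Q + W]
Q+W+W+W ⇒ W+W+W+W   [Q ::= W]
W+W+W+W ⇒ 7+W+W+W   [W ::= 7]
7+W+W+W ⇒ 7+7+W+W   [W ::= 7]
7+7+W+W ⇒ 7+7+7+W   [W ::= 7]
7+7+7+W ⇒ 7+7+7+7   [W ::= 7]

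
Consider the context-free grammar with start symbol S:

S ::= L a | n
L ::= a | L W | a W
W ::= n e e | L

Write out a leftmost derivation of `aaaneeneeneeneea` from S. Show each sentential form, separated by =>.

S => La => LWa => aWWa => aLWa => aLWWa => aLWWWa => aaWWWWa => aaLWWWa => aaLWWWWa => aaaWWWWa => aaaneeWWWa => aaaneeneeWWa => aaaneeneeneeWa => aaaneeneeneeneea

S => La   [S ::= L a]
La => LWa   [L ::= L W]
LWa => aWWa   [L ::= a W]
aWWa => aLWa   [W ::= L]
aLWa => aLWWa   [L ::= L W]
aLWWa => aLWWWa   [L ::= L W]
aLWWWa => aaWWWWa   [L ::= a W]
aaWWWWa => aaLWWWa   [W ::= L]
aaLWWWa => aaLWWWWa   [L ::= L W]
aaLWWWWa => aaaWWWWa   [L ::= a]
aaaWWWWa => aaaneeWWWa   [W ::= n e e]
aaaneeWWWa => aaaneeneeWWa   [W ::= n e e]
aaaneeneeWWa => aaaneeneeneeWa   [W ::= n e e]
aaaneeneeneeWa => aaaneeneeneeneea   [W ::= n e e]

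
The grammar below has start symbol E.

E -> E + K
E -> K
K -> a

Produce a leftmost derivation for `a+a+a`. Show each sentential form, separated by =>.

E=>E+K=>E+K+K=>K+K+K=>a+K+K=>a+a+K=>a+a+a

E => E+K   [E -> E + K]
E+K => E+K+K   [E -> E + K]
E+K+K => K+K+K   [E -> K]
K+K+K => a+K+K   [K -> a]
a+K+K => a+a+K   [K -> a]
a+a+K => a+a+a   [K -> a]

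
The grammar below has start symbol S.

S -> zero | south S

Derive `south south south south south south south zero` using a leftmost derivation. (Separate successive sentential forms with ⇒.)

S ⇒ south S   [S -> south S]
south S ⇒ south south S   [S -> south S]
south south S ⇒ south south south S   [S -> south S]
south south south S ⇒ south south south south S   [S -> south S]
south south south south S ⇒ south south south south south S   [S -> south S]
south south south south south S ⇒ south south south south south south S   [S -> south S]
south south south south south south S ⇒ south south south south south south south S   [S -> south S]
south south south south south south south S ⇒ south south south south south south south zero   [S -> zero]

S ⇒ south S ⇒ south south S ⇒ south south south S ⇒ south south south south S ⇒ south south south south south S ⇒ south south south south south south S ⇒ south south south south south south south S ⇒ south south south south south south south zero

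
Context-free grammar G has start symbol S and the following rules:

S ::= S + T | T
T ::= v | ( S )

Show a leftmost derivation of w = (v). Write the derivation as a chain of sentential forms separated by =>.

S => T   [S ::= T]
T => (S)   [T ::= ( S )]
(S) => (T)   [S ::= T]
(T) => (v)   [T ::= v]

S=>T=>(S)=>(T)=>(v)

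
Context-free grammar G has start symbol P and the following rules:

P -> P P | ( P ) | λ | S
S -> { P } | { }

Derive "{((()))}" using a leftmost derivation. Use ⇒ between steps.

P⇒S⇒{P}⇒{PP}⇒{PPP}⇒{(P)PP}⇒{((P))PP}⇒{(((P)))PP}⇒{((()))PP}⇒{((()))P}⇒{((()))}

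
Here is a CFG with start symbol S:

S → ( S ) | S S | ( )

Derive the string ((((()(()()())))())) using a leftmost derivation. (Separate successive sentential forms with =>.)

S => (S) => ((S)) => ((SS)) => (((S)S)) => ((((S))S)) => ((((SS))S)) => ((((()S))S)) => ((((()(S)))S)) => ((((()(SS)))S)) => ((((()(()S)))S)) => ((((()(()SS)))S)) => ((((()(()()S)))S)) => ((((()(()()())))S)) => ((((()(()()())))()))

S => (S)   [S → ( S )]
(S) => ((S))   [S → ( S )]
((S)) => ((SS))   [S → S S]
((SS)) => (((S)S))   [S → ( S )]
(((S)S)) => ((((S))S))   [S → ( S )]
((((S))S)) => ((((SS))S))   [S → S S]
((((SS))S)) => ((((()S))S))   [S → ( )]
((((()S))S)) => ((((()(S)))S))   [S → ( S )]
((((()(S)))S)) => ((((()(SS)))S))   [S → S S]
((((()(SS)))S)) => ((((()(()S)))S))   [S → ( )]
((((()(()S)))S)) => ((((()(()SS)))S))   [S → S S]
((((()(()SS)))S)) => ((((()(()()S)))S))   [S → ( )]
((((()(()()S)))S)) => ((((()(()()())))S))   [S → ( )]
((((()(()()())))S)) => ((((()(()()())))()))   [S → ( )]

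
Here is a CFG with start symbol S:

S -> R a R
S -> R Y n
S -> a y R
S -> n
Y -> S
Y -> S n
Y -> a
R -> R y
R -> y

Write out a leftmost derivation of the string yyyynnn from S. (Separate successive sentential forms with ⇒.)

S⇒RYn⇒RyYn⇒RyyYn⇒RyyyYn⇒yyyyYn⇒yyyySnn⇒yyyynnn

S ⇒ RYn   [S -> R Y n]
RYn ⇒ RyYn   [R -> R y]
RyYn ⇒ RyyYn   [R -> R y]
RyyYn ⇒ RyyyYn   [R -> R y]
RyyyYn ⇒ yyyyYn   [R -> y]
yyyyYn ⇒ yyyySnn   [Y -> S n]
yyyySnn ⇒ yyyynnn   [S -> n]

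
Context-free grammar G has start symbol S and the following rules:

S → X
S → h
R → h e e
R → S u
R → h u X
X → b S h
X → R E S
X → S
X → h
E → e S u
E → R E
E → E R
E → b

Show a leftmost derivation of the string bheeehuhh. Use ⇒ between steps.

S ⇒ X   [S → X]
X ⇒ bSh   [X → b S h]
bSh ⇒ bXh   [S → X]
bXh ⇒ bRESh   [X → R E S]
bRESh ⇒ bheeESh   [R → h e e]
bheeESh ⇒ bheeeSuSh   [E → e S u]
bheeeSuSh ⇒ bheeehuSh   [S → h]
bheeehuSh ⇒ bheeehuXh   [S → X]
bheeehuXh ⇒ bheeehuhh   [X → h]

S ⇒ X ⇒ bSh ⇒ bXh ⇒ bRESh ⇒ bheeESh ⇒ bheeeSuSh ⇒ bheeehuSh ⇒ bheeehuXh ⇒ bheeehuhh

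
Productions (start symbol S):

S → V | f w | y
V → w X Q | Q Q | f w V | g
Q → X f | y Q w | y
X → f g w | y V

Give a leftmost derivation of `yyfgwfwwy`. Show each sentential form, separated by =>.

S => V => QQ => yQwQ => yyQwwQ => yyXfwwQ => yyfgwfwwQ => yyfgwfwwy

S => V   [S → V]
V => QQ   [V → Q Q]
QQ => yQwQ   [Q → y Q w]
yQwQ => yyQwwQ   [Q → y Q w]
yyQwwQ => yyXfwwQ   [Q → X f]
yyXfwwQ => yyfgwfwwQ   [X → f g w]
yyfgwfwwQ => yyfgwfwwy   [Q → y]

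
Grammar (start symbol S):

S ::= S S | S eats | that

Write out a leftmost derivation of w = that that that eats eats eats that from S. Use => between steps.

S => S S   [S ::= S S]
S S => that S   [S ::= that]
that S => that S S   [S ::= S S]
that S S => that S eats S   [S ::= S eats]
that S eats S => that S S eats S   [S ::= S S]
that S S eats S => that that S eats S   [S ::= that]
that that S eats S => that that S eats eats S   [S ::= S eats]
that that S eats eats S => that that S eats eats eats S   [S ::= S eats]
that that S eats eats eats S => that that that eats eats eats S   [S ::= that]
that that that eats eats eats S => that that that eats eats eats that   [S ::= that]

S => S S => that S => that S S => that S eats S => that S S eats S => that that S eats S => that that S eats eats S => that that S eats eats eats S => that that that eats eats eats S => that that that eats eats eats that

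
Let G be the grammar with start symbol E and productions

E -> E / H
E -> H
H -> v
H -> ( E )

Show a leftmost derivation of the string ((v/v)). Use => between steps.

E=>H=>(E)=>(H)=>((E))=>((E/H))=>((H/H))=>((v/H))=>((v/v))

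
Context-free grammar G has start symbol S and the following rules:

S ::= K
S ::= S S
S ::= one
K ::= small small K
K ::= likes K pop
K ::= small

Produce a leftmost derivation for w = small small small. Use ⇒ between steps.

S ⇒ K ⇒ small small K ⇒ small small small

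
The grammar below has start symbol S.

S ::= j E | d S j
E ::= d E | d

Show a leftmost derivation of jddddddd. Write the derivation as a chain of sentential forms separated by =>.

S => jE => jdE => jddE => jdddE => jddddE => jdddddE => jddddddE => jddddddd

S => jE   [S ::= j E]
jE => jdE   [E ::= d E]
jdE => jddE   [E ::= d E]
jddE => jdddE   [E ::= d E]
jdddE => jddddE   [E ::= d E]
jddddE => jdddddE   [E ::= d E]
jdddddE => jddddddE   [E ::= d E]
jddddddE => jddddddd   [E ::= d]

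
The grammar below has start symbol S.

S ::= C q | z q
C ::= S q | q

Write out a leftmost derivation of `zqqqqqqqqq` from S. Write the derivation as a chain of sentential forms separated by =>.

S => Cq => Sqq => Cqqq => Sqqqq => Cqqqqq => Sqqqqqq => Cqqqqqqq => Sqqqqqqqq => zqqqqqqqqq

S => Cq   [S ::= C q]
Cq => Sqq   [C ::= S q]
Sqq => Cqqq   [S ::= C q]
Cqqq => Sqqqq   [C ::= S q]
Sqqqq => Cqqqqq   [S ::= C q]
Cqqqqq => Sqqqqqq   [C ::= S q]
Sqqqqqq => Cqqqqqqq   [S ::= C q]
Cqqqqqqq => Sqqqqqqqq   [C ::= S q]
Sqqqqqqqq => zqqqqqqqqq   [S ::= z q]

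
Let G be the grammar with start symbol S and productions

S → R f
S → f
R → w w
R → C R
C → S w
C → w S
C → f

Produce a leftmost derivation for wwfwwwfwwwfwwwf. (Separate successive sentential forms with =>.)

S => Rf => CRf => SwRf => RfwRf => CRfwRf => SwRfwRf => RfwRfwRf => CRfwRfwRf => SwRfwRfwRf => RfwRfwRfwRf => wwfwRfwRfwRf => wwfwwwfwRfwRf => wwfwwwfwwwfwRf => wwfwwwfwwwfwwwf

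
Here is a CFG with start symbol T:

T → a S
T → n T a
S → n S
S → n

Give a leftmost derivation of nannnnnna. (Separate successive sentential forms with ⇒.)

T⇒nTa⇒naSa⇒nanSa⇒nannSa⇒nannnSa⇒nannnnSa⇒nannnnnSa⇒nannnnnna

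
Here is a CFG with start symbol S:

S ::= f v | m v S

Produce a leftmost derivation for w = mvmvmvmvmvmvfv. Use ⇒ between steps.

S⇒mvS⇒mvmvS⇒mvmvmvS⇒mvmvmvmvS⇒mvmvmvmvmvS⇒mvmvmvmvmvmvS⇒mvmvmvmvmvmvfv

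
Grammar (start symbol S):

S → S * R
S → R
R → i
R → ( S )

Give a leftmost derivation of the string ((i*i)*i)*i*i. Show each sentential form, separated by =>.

S => S*R   [S → S * R]
S*R => S*R*R   [S → S * R]
S*R*R => R*R*R   [S → R]
R*R*R => (S)*R*R   [R → ( S )]
(S)*R*R => (S*R)*R*R   [S → S * R]
(S*R)*R*R => (R*R)*R*R   [S → R]
(R*R)*R*R => ((S)*R)*R*R   [R → ( S )]
((S)*R)*R*R => ((S*R)*R)*R*R   [S → S * R]
((S*R)*R)*R*R => ((R*R)*R)*R*R   [S → R]
((R*R)*R)*R*R => ((i*R)*R)*R*R   [R → i]
((i*R)*R)*R*R => ((i*i)*R)*R*R   [R → i]
((i*i)*R)*R*R => ((i*i)*i)*R*R   [R → i]
((i*i)*i)*R*R => ((i*i)*i)*i*R   [R → i]
((i*i)*i)*i*R => ((i*i)*i)*i*i   [R → i]

S => S*R => S*R*R => R*R*R => (S)*R*R => (S*R)*R*R => (R*R)*R*R => ((S)*R)*R*R => ((S*R)*R)*R*R => ((R*R)*R)*R*R => ((i*R)*R)*R*R => ((i*i)*R)*R*R => ((i*i)*i)*R*R => ((i*i)*i)*i*R => ((i*i)*i)*i*i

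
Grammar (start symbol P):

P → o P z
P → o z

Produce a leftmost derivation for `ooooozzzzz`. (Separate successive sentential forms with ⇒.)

P ⇒ oPz ⇒ ooPzz ⇒ oooPzzz ⇒ ooooPzzzz ⇒ ooooozzzzz

P ⇒ oPz   [P → o P z]
oPz ⇒ ooPzz   [P → o P z]
ooPzz ⇒ oooPzzz   [P → o P z]
oooPzzz ⇒ ooooPzzzz   [P → o P z]
ooooPzzzz ⇒ ooooozzzzz   [P → o z]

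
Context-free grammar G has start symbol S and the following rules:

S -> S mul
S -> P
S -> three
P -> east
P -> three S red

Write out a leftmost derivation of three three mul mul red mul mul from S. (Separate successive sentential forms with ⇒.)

S ⇒ S mul ⇒ S mul mul ⇒ P mul mul ⇒ three S red mul mul ⇒ three S mul red mul mul ⇒ three S mul mul red mul mul ⇒ three three mul mul red mul mul

S ⇒ S mul   [S -> S mul]
S mul ⇒ S mul mul   [S -> S mul]
S mul mul ⇒ P mul mul   [S -> P]
P mul mul ⇒ three S red mul mul   [P -> three S red]
three S red mul mul ⇒ three S mul red mul mul   [S -> S mul]
three S mul red mul mul ⇒ three S mul mul red mul mul   [S -> S mul]
three S mul mul red mul mul ⇒ three three mul mul red mul mul   [S -> three]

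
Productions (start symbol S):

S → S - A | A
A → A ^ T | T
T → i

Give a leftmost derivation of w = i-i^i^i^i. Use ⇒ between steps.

S ⇒ S-A ⇒ A-A ⇒ T-A ⇒ i-A ⇒ i-A^T ⇒ i-A^T^T ⇒ i-A^T^T^T ⇒ i-T^T^T^T ⇒ i-i^T^T^T ⇒ i-i^i^T^T ⇒ i-i^i^i^T ⇒ i-i^i^i^i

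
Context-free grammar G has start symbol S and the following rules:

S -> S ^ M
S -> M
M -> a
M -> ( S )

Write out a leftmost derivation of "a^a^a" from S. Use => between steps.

S => S^M   [S -> S ^ M]
S^M => S^M^M   [S -> S ^ M]
S^M^M => M^M^M   [S -> M]
M^M^M => a^M^M   [M -> a]
a^M^M => a^a^M   [M -> a]
a^a^M => a^a^a   [M -> a]

S => S^M => S^M^M => M^M^M => a^M^M => a^a^M => a^a^a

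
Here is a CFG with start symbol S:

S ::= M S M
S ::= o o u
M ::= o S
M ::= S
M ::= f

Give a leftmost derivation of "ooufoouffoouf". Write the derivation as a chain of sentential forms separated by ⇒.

S ⇒ MSM ⇒ SSM ⇒ MSMSM ⇒ SSMSM ⇒ oouSMSM ⇒ oouMSMMSM ⇒ ooufSMMSM ⇒ ooufoouMMSM ⇒ ooufooufMSM ⇒ ooufoouffSM ⇒ ooufoouffoouM ⇒ ooufoouffoouf

S ⇒ MSM   [S ::= M S M]
MSM ⇒ SSM   [M ::= S]
SSM ⇒ MSMSM   [S ::= M S M]
MSMSM ⇒ SSMSM   [M ::= S]
SSMSM ⇒ oouSMSM   [S ::= o o u]
oouSMSM ⇒ oouMSMMSM   [S ::= M S M]
oouMSMMSM ⇒ ooufSMMSM   [M ::= f]
ooufSMMSM ⇒ ooufoouMMSM   [S ::= o o u]
ooufoouMMSM ⇒ ooufooufMSM   [M ::= f]
ooufooufMSM ⇒ ooufoouffSM   [M ::= f]
ooufoouffSM ⇒ ooufoouffoouM   [S ::= o o u]
ooufoouffoouM ⇒ ooufoouffoouf   [M ::= f]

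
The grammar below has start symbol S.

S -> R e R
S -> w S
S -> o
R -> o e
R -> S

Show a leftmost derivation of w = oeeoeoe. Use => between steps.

S=>ReR=>oeeR=>oeeS=>oeeReR=>oeeSeR=>oeeoeR=>oeeoeoe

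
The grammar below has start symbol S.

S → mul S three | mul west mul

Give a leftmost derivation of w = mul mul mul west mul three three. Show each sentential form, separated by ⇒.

S ⇒ mul S three ⇒ mul mul S three three ⇒ mul mul mul west mul three three

S ⇒ mul S three   [S → mul S three]
mul S three ⇒ mul mul S three three   [S → mul S three]
mul mul S three three ⇒ mul mul mul west mul three three   [S → mul west mul]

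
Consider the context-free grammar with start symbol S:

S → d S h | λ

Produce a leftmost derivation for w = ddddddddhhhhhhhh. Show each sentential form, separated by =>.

S=>dSh=>ddShh=>dddShhh=>ddddShhhh=>dddddShhhhh=>ddddddShhhhhh=>dddddddShhhhhhh=>ddddddddShhhhhhhh=>ddddddddhhhhhhhh

S => dSh   [S → d S h]
dSh => ddShh   [S → d S h]
ddShh => dddShhh   [S → d S h]
dddShhh => ddddShhhh   [S → d S h]
ddddShhhh => dddddShhhhh   [S → d S h]
dddddShhhhh => ddddddShhhhhh   [S → d S h]
ddddddShhhhhh => dddddddShhhhhhh   [S → d S h]
dddddddShhhhhhh => ddddddddShhhhhhhh   [S → d S h]
ddddddddShhhhhhhh => ddddddddhhhhhhhh   [S → λ]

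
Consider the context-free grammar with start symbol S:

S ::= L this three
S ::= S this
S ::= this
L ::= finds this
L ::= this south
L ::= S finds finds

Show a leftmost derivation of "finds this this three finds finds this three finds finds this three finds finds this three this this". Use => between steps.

S => S this => S this this => L this three this this => S finds finds this three this this => L this three finds finds this three this this => S finds finds this three finds finds this three this this => L this three finds finds this three finds finds this three this this => S finds finds this three finds finds this three finds finds this three this this => L this three finds finds this three finds finds this three finds finds this three this this => finds this this three finds finds this three finds finds this three finds finds this three this this

S => S this   [S ::= S this]
S this => S this this   [S ::= S this]
S this this => L this three this this   [S ::= L this three]
L this three this this => S finds finds this three this this   [L ::= S finds finds]
S finds finds this three this this => L this three finds finds this three this this   [S ::= L this three]
L this three finds finds this three this this => S finds finds this three finds finds this three this this   [L ::= S finds finds]
S finds finds this three finds finds this three this this => L this three finds finds this three finds finds this three this this   [S ::= L this three]
L this three finds finds this three finds finds this three this this => S finds finds this three finds finds this three finds finds this three this this   [L ::= S finds finds]
S finds finds this three finds finds this three finds finds this three this this => L this three finds finds this three finds finds this three finds finds this three this this   [S ::= L this three]
L this three finds finds this three finds finds this three finds finds this three this this => finds this this three finds finds this three finds finds this three finds finds this three this this   [L ::= finds this]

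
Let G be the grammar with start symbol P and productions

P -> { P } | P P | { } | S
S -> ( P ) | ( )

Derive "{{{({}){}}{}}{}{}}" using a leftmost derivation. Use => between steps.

P => {P} => {PP} => {PPP} => {{P}PP} => {{PP}PP} => {{{P}P}PP} => {{{PP}P}PP} => {{{SP}P}PP} => {{{(P)P}P}PP} => {{{({})P}P}PP} => {{{({}){}}P}PP} => {{{({}){}}{}}PP} => {{{({}){}}{}}{}P} => {{{({}){}}{}}{}{}}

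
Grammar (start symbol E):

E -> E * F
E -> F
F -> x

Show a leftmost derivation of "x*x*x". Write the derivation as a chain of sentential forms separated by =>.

E => E*F   [E -> E * F]
E*F => E*F*F   [E -> E * F]
E*F*F => F*F*F   [E -> F]
F*F*F => x*F*F   [F -> x]
x*F*F => x*x*F   [F -> x]
x*x*F => x*x*x   [F -> x]

E=>E*F=>E*F*F=>F*F*F=>x*F*F=>x*x*F=>x*x*x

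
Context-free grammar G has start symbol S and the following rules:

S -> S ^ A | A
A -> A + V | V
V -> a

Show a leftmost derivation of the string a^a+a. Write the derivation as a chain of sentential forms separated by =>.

S => S^A   [S -> S ^ A]
S^A => A^A   [S -> A]
A^A => V^A   [A -> V]
V^A => a^A   [V -> a]
a^A => a^A+V   [A -> A + V]
a^A+V => a^V+V   [A -> V]
a^V+V => a^a+V   [V -> a]
a^a+V => a^a+a   [V -> a]

S=>S^A=>A^A=>V^A=>a^A=>a^A+V=>a^V+V=>a^a+V=>a^a+a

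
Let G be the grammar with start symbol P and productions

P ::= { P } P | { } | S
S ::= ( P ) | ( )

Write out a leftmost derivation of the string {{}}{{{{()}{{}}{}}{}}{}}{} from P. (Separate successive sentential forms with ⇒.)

P ⇒ {P}P ⇒ {{}}P ⇒ {{}}{P}P ⇒ {{}}{{P}P}P ⇒ {{}}{{{P}P}P}P ⇒ {{}}{{{{P}P}P}P}P ⇒ {{}}{{{{S}P}P}P}P ⇒ {{}}{{{{()}P}P}P}P ⇒ {{}}{{{{()}{P}P}P}P}P ⇒ {{}}{{{{()}{{}}P}P}P}P ⇒ {{}}{{{{()}{{}}{}}P}P}P ⇒ {{}}{{{{()}{{}}{}}{}}P}P ⇒ {{}}{{{{()}{{}}{}}{}}{}}P ⇒ {{}}{{{{()}{{}}{}}{}}{}}{}

P ⇒ {P}P   [P ::= { P } P]
{P}P ⇒ {{}}P   [P ::= { }]
{{}}P ⇒ {{}}{P}P   [P ::= { P } P]
{{}}{P}P ⇒ {{}}{{P}P}P   [P ::= { P } P]
{{}}{{P}P}P ⇒ {{}}{{{P}P}P}P   [P ::= { P } P]
{{}}{{{P}P}P}P ⇒ {{}}{{{{P}P}P}P}P   [P ::= { P } P]
{{}}{{{{P}P}P}P}P ⇒ {{}}{{{{S}P}P}P}P   [P ::= S]
{{}}{{{{S}P}P}P}P ⇒ {{}}{{{{()}P}P}P}P   [S ::= ( )]
{{}}{{{{()}P}P}P}P ⇒ {{}}{{{{()}{P}P}P}P}P   [P ::= { P } P]
{{}}{{{{()}{P}P}P}P}P ⇒ {{}}{{{{()}{{}}P}P}P}P   [P ::= { }]
{{}}{{{{()}{{}}P}P}P}P ⇒ {{}}{{{{()}{{}}{}}P}P}P   [P ::= { }]
{{}}{{{{()}{{}}{}}P}P}P ⇒ {{}}{{{{()}{{}}{}}{}}P}P   [P ::= { }]
{{}}{{{{()}{{}}{}}{}}P}P ⇒ {{}}{{{{()}{{}}{}}{}}{}}P   [P ::= { }]
{{}}{{{{()}{{}}{}}{}}{}}P ⇒ {{}}{{{{()}{{}}{}}{}}{}}{}   [P ::= { }]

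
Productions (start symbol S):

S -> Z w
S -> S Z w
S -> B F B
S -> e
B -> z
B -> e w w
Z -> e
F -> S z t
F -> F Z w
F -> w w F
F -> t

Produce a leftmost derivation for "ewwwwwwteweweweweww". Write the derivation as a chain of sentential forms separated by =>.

S => BFB => ewwFB => ewwFZwB => ewwFZwZwB => ewwFZwZwZwB => ewwwwFZwZwZwB => ewwwwFZwZwZwZwB => ewwwwwwFZwZwZwZwB => ewwwwwwtZwZwZwZwB => ewwwwwwtewZwZwZwB => ewwwwwwtewewZwZwB => ewwwwwwtewewewZwB => ewwwwwwtewewewewB => ewwwwwwteweweweweww

S => BFB   [S -> B F B]
BFB => ewwFB   [B -> e w w]
ewwFB => ewwFZwB   [F -> F Z w]
ewwFZwB => ewwFZwZwB   [F -> F Z w]
ewwFZwZwB => ewwFZwZwZwB   [F -> F Z w]
ewwFZwZwZwB => ewwwwFZwZwZwB   [F -> w w F]
ewwwwFZwZwZwB => ewwwwFZwZwZwZwB   [F -> F Z w]
ewwwwFZwZwZwZwB => ewwwwwwFZwZwZwZwB   [F -> w w F]
ewwwwwwFZwZwZwZwB => ewwwwwwtZwZwZwZwB   [F -> t]
ewwwwwwtZwZwZwZwB => ewwwwwwtewZwZwZwB   [Z -> e]
ewwwwwwtewZwZwZwB => ewwwwwwtewewZwZwB   [Z -> e]
ewwwwwwtewewZwZwB => ewwwwwwtewewewZwB   [Z -> e]
ewwwwwwtewewewZwB => ewwwwwwtewewewewB   [Z -> e]
ewwwwwwtewewewewB => ewwwwwwteweweweweww   [B -> e w w]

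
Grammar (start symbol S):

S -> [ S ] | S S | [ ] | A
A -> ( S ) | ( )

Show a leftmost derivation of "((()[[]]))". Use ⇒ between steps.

S ⇒ A ⇒ (S) ⇒ (A) ⇒ ((S)) ⇒ ((SS)) ⇒ ((AS)) ⇒ ((()S)) ⇒ ((()[S])) ⇒ ((()[[]]))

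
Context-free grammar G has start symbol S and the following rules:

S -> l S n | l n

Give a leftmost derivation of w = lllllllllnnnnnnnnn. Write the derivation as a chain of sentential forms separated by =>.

S=>lSn=>llSnn=>lllSnnn=>llllSnnnn=>lllllSnnnnn=>llllllSnnnnnn=>lllllllSnnnnnnn=>llllllllSnnnnnnnn=>lllllllllnnnnnnnnn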